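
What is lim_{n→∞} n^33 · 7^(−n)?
lim = 0

Exponentials with base > 1 dominate every fixed polynomial: for any fixed c, n^c / 7^n → 0 as n → ∞ (e.g. by the ratio test, or by writing 7^n = e^(n ln 7) and noting e^(n ln 7) / n^c → ∞). Hence n^33 · 7^(−n) = n^33 / 7^n → 0.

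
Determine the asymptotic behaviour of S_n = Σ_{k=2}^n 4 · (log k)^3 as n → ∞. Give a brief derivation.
S_n ~ 4 · n · (log n)^3

By integral comparison, S_n = ∫_1^n 4 · (log x)^3 dx + O((log n)^3). For the integral, the leading term of ∫_1^n (log x)^3 dx is n · (log n)^3 (by repeated integration by parts; each step lowers the log-exponent and produces a relatively O(1/log n) correction). Hence S_n ~ 4 · n · (log n)^3.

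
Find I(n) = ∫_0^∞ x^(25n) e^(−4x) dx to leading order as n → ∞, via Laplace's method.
I(n) ~ (sqrt(2π·25n) / 4) · (25n/(4e))^(25n)

Write the integrand as exp(25n ln x − 4x) and set f(x) = 25n ln x − 4x. Then f'(x) = 25n/x − 4 = 0 at x* = 25n/4, and f''(x*) = −25n/x*^2 = −4^2/(25n). Laplace's method (interior maximum) gives
  I(n) ~ e^(f(x*)) · sqrt(2π / |f''(x*)|)
        = exp(25n ln(25n/4) − 25n) · sqrt(2π · 25n / 4^2)
        = (25n/4)^(25n) e^(−25n) · sqrt(2π·25n) / 4
        = (sqrt(2π·25n) / 4) · (25n/(4e))^(25n).
This matches Γ(25n+1)/4^(25n+1) with Stirling applied to Γ.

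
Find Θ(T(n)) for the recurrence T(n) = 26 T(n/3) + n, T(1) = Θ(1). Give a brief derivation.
T(n) = Θ(n^(log_3 26))

Master theorem: compare f(n) = n to n^(log_3 26) where log_3 26 ≈ 2.966. Since 1 < log_3 26, we have f(n) = O(n^(log_3 26 − ε)) for some ε > 0 — Case 1. Hence T(n) = Θ(n^(log_3 26)).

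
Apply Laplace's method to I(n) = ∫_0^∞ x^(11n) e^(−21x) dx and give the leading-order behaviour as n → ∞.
I(n) ~ (sqrt(2π·11n) / 21) · (11n/(21e))^(11n)

Write the integrand as exp(11n ln x − 21x) and set f(x) = 11n ln x − 21x. Then f'(x) = 11n/x − 21 = 0 at x* = 11n/21, and f''(x*) = −11n/x*^2 = −21^2/(11n). Laplace's method (interior maximum) gives
  I(n) ~ e^(f(x*)) · sqrt(2π / |f''(x*)|)
        = exp(11n ln(11n/21) − 11n) · sqrt(2π · 11n / 21^2)
        = (11n/21)^(11n) e^(−11n) · sqrt(2π·11n) / 21
        = (sqrt(2π·11n) / 21) · (11n/(21e))^(11n).
This matches Γ(11n+1)/21^(11n+1) with Stirling applied to Γ.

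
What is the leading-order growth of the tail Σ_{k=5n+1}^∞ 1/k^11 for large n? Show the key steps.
Σ_{k>5n} 1/k^11 ~ 1/(10 · (5n)^10)

Compare to the integral: ∫_{5n}^∞ x^(−11) dx = [−x^(−10)/10]_{5n}^∞ = 1/((11−1)·(5n)^10). Euler-Maclaurin then gives
  Σ_{k>5n} 1/k^11 = ∫_{5n}^∞ dx/x^11 − 1/(2·(5n)^11) + O(1/(5n)^12).
(Equivalently this is ζ(11) − Σ_{k≤5n} 1/k^11.)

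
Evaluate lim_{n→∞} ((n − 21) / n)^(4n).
lim = e^(−84)

Rewrite as (1 − 21/n)^(4n). By the standard limit (1 + x/n)^n → e^x, we have (1 − 21/n)^n → e^(−21), and raising to the 4th power gives e^(−84).
More precisely, ln[(1 − 21/n)^(4n)] = 4n · ln(1 − 21/n) = 4n · (-21/n + O(1/n^2)) = -84 + O(1/n) → -84.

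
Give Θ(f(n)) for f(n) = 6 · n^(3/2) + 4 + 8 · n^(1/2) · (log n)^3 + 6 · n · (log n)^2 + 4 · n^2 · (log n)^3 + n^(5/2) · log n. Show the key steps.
f(n) ∈ Θ(n^(5/2) · log n)

Compare the terms by growth order. For large n, n^a · (log n)^b dominates n^a' · (log n)^b' iff a > a', or (a = a' and b > b'). Ranking the 6 terms shows the dominant one is n^(5/2) · log n. Hence f(n) ∈ Θ(n^(5/2) · log n).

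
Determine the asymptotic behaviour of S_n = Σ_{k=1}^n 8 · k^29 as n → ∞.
S_n ~ 4 · n^30 / 15

By integral comparison (Euler-Maclaurin), Σ_{k=1}^n 8 · k^29 = 8 · ∫_0^n x^29 dx + O(n^29) = 8 · n^30/30 = 4 · n^30 / 15 + O(n^29). (Equivalently, Faulhaber's formula gives the same leading term.)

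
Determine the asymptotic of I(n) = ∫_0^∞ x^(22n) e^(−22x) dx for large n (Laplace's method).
I(n) ~ (sqrt(2π·22n) / 22) · (22n/(22e))^(22n)

Write the integrand as exp(22n ln x − 22x) and set f(x) = 22n ln x − 22x. Then f'(x) = 22n/x − 22 = 0 at x* = 22n/22, and f''(x*) = −22n/x*^2 = −22^2/(22n). Laplace's method (interior maximum) gives
  I(n) ~ e^(f(x*)) · sqrt(2π / |f''(x*)|)
        = exp(22n ln(22n/22) − 22n) · sqrt(2π · 22n / 22^2)
        = (22n/22)^(22n) e^(−22n) · sqrt(2π·22n) / 22
        = (sqrt(2π·22n) / 22) · (22n/(22e))^(22n).
This matches Γ(22n+1)/22^(22n+1) with Stirling applied to Γ.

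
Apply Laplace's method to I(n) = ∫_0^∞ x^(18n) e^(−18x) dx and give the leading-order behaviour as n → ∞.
I(n) ~ (sqrt(2π·18n) / 18) · (18n/(18e))^(18n)

Write the integrand as exp(18n ln x − 18x) and set f(x) = 18n ln x − 18x. Then f'(x) = 18n/x − 18 = 0 at x* = 18n/18, and f''(x*) = −18n/x*^2 = −18^2/(18n). Laplace's method (interior maximum) gives
  I(n) ~ e^(f(x*)) · sqrt(2π / |f''(x*)|)
        = exp(18n ln(18n/18) − 18n) · sqrt(2π · 18n / 18^2)
        = (18n/18)^(18n) e^(−18n) · sqrt(2π·18n) / 18
        = (sqrt(2π·18n) / 18) · (18n/(18e))^(18n).
This matches Γ(18n+1)/18^(18n+1) with Stirling applied to Γ.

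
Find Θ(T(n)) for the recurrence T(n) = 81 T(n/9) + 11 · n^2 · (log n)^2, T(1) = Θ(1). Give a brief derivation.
T(n) = Θ(n^2 · (log n)^3)

Here log_9 81 = 2 and f(n) = 11 · n^2 · (log n)^2 = Θ(n^(log_9 81) · (log n)^2). This is the extended Case 2 of the master theorem (f matches the critical exponent up to log factors), giving T(n) = Θ(n^(log_9 81) · (log n)^(2+1)) = Θ(n^2 · (log n)^3).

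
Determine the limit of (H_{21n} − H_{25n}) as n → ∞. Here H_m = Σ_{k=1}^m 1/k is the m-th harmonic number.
lim = ln(21/25)

Euler-Maclaurin gives H_m = ln m + γ + 1/(2m) + O(1/m^2). The γ and O(1/m) terms cancel in the difference:
  H_{21n} − H_{25n} = ln(21n) − ln(25n) + O(1/n) = ln(21/25) + O(1/n).
Hence the limit is ln(21/25).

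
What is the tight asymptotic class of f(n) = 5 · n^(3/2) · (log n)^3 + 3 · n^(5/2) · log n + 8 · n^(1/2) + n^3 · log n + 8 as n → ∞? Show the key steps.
f(n) ∈ Θ(n^3 · log n)

Compare the terms by growth order. For large n, n^a · (log n)^b dominates n^a' · (log n)^b' iff a > a', or (a = a' and b > b'). Ranking the 5 terms shows the dominant one is n^3 · log n. Hence f(n) ∈ Θ(n^3 · log n).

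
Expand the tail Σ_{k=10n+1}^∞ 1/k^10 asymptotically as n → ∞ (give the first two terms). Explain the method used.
Σ_{k>10n} 1/k^10 = 1/(9 · (10n)^9) − 1/(2 · (10n)^10) + O(1/(10n)^11)

Compare to the integral: ∫_{10n}^∞ x^(−10) dx = [−x^(−9)/9]_{10n}^∞ = 1/((10−1)·(10n)^9). The Euler-Maclaurin correction adds −f(10n)/2 = −1/(2·(10n)^10). Euler-Maclaurin then gives
  Σ_{k>10n} 1/k^10 = ∫_{10n}^∞ dx/x^10 − 1/(2·(10n)^10) + O(1/(10n)^11).
(Equivalently this is ζ(10) − Σ_{k≤10n} 1/k^10.)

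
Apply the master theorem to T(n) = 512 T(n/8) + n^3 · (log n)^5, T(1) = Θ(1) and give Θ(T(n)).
T(n) = Θ(n^3 · (log n)^6)

Here log_8 512 = 3 and f(n) = n^3 · (log n)^5 = Θ(n^(log_8 512) · (log n)^5). This is the extended Case 2 of the master theorem (f matches the critical exponent up to log factors), giving T(n) = Θ(n^(log_8 512) · (log n)^(5+1)) = Θ(n^3 · (log n)^6).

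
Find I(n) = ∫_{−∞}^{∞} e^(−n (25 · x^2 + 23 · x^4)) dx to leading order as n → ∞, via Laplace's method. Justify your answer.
I(n) ~ sqrt(π/(25n))

φ(x) = 25 · x^2 + 23 · x^4 has its unique global minimum at x* = 0 (since φ'(x) = 50x + 92x^3 = 0 only at x = 0 for real x with both coefficients positive, and φ → ∞ as |x| → ∞). At x* = 0, φ(0) = 0 and φ''(0) = 50. Laplace's method then gives
  I(n) ~ sqrt(2π / (n · φ''(0))) · e^(−n φ(0)) = sqrt(2π / (50n)) = sqrt(π/(25n)).
The 23 · x^4 term contributes only at subleading order (an O(1/n) relative correction).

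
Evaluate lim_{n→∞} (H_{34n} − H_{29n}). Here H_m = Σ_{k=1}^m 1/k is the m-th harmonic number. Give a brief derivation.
lim = ln(34/29)

Euler-Maclaurin gives H_m = ln m + γ + 1/(2m) + O(1/m^2). The γ and O(1/m) terms cancel in the difference:
  H_{34n} − H_{29n} = ln(34n) − ln(29n) + O(1/n) = ln(34/29) + O(1/n).
Hence the limit is ln(34/29).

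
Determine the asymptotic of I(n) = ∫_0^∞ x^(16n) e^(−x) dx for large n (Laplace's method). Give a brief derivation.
I(n) ~ sqrt(2π·16n) · (16n/e)^(16n)

Write the integrand as exp(16n ln x − x) and set f(x) = 16n ln x − x. Then f'(x) = 16n/x − 1 = 0 at x* = 16n, and f''(x*) = −16n/x*^2 = −1/(16n). Laplace's method (interior maximum) gives
  I(n) ~ e^(f(x*)) · sqrt(2π / |f''(x*)|)
        = exp(16n ln(16n) − 16n) · sqrt(2π · 16n)
        = (16n)^(16n) e^(−16n) · sqrt(2π·16n)
        = sqrt(2π·16n) · (16n/e)^(16n).
This matches Γ(16n+1) with Stirling applied to Γ.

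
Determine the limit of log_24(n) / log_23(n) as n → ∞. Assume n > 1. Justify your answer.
lim = ln(23) / ln(24) = log_24(23)

Change of base: log_24(n) = ln n / ln 24 and log_23(n) = ln n / ln 23. The ratio is (ln n / ln 24) · (ln 23 / ln n) = ln 23 / ln 24, a constant independent of n. So the limit is ln 23 / ln 24 = log_24(23).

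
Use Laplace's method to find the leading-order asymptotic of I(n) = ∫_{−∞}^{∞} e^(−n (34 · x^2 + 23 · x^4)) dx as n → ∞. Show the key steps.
I(n) ~ sqrt(π/(34n))

φ(x) = 34 · x^2 + 23 · x^4 has its unique global minimum at x* = 0 (since φ'(x) = 68x + 92x^3 = 0 only at x = 0 for real x with both coefficients positive, and φ → ∞ as |x| → ∞). At x* = 0, φ(0) = 0 and φ''(0) = 68. Laplace's method then gives
  I(n) ~ sqrt(2π / (n · φ''(0))) · e^(−n φ(0)) = sqrt(2π / (68n)) = sqrt(π/(34n)).
The 23 · x^4 term contributes only at subleading order (an O(1/n) relative correction).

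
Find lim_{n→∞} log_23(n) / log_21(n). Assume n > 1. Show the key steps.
lim = ln(21) / ln(23) = log_23(21)

Change of base: log_23(n) = ln n / ln 23 and log_21(n) = ln n / ln 21. The ratio is (ln n / ln 23) · (ln 21 / ln n) = ln 21 / ln 23, a constant independent of n. So the limit is ln 21 / ln 23 = log_23(21).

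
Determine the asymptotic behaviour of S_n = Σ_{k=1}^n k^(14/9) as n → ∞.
S_n ~ (9/23) · n^(23/9)

Integral comparison: Σ_{k=1}^n k^(14/9) = ∫_0^n x^(14/9) dx + O(n^(14/9)). The integral is n^(1 + 14/9) / (1 + 14/9) = n^((14+9)/9) / ((14+9)/9) = (9/23) · n^(23/9).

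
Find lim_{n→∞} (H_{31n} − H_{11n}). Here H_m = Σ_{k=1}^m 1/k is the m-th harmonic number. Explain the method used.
lim = ln(31/11)

Euler-Maclaurin gives H_m = ln m + γ + 1/(2m) + O(1/m^2). The γ and O(1/m) terms cancel in the difference:
  H_{31n} − H_{11n} = ln(31n) − ln(11n) + O(1/n) = ln(31/11) + O(1/n).
Hence the limit is ln(31/11).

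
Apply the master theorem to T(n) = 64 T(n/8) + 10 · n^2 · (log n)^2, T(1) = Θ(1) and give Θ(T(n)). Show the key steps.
T(n) = Θ(n^2 · (log n)^3)

Here log_8 64 = 2 and f(n) = 10 · n^2 · (log n)^2 = Θ(n^(log_8 64) · (log n)^2). This is the extended Case 2 of the master theorem (f matches the critical exponent up to log factors), giving T(n) = Θ(n^(log_8 64) · (log n)^(2+1)) = Θ(n^2 · (log n)^3).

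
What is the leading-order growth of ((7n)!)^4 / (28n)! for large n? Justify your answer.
((7n)!)^4/(28n)! ~ ((2π·7n)^(3/2) / 2) · 4^(−4·7n)  →  0

Write N = 7n. Stirling: N! ~ sqrt(2π N)(N/e)^N and (4N)! ~ sqrt(2π·4N)·(4N/e)^(4N).
  (N!)^4/(4N)! ~ (2π N)^(4/2) (N/e)^(4N) / [sqrt(2π·4N) (4N/e)^(4N)]
     = (2π N)^(4/2) / sqrt(2π·4N) · (N/(4N))^(4N)
     = (2π N)^((4−1)/2) / 2 · 4^(−4N).
Since 4^4 > 1, the factor 4^(−4N) decays exponentially, so the ratio → 0. Substituting N = 7n gives the stated form.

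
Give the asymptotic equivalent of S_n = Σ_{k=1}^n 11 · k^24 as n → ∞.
S_n ~ 11 · n^25 / 25

By integral comparison (Euler-Maclaurin), Σ_{k=1}^n 11 · k^24 = 11 · ∫_0^n x^24 dx + O(n^24) = 11 · n^25/25 + O(n^24). (Equivalently, Faulhaber's formula gives the same leading term.)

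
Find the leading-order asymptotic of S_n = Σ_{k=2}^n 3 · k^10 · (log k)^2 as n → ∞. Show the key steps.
S_n ~ 3 · n^11 · (log n)^2 / 11

By integral comparison, S_n = ∫_1^n 3 · x^10 · (log x)^2 dx + O(n^10 · (log n)^2). For the integral, the leading term of ∫_1^n x^10 (log x)^2 dx is n^11/11 · (log n)^2 (by repeated integration by parts; each step lowers the log-exponent and produces a relatively O(1/log n) correction). Hence S_n ~ 3 · n^11 · (log n)^2 / 11.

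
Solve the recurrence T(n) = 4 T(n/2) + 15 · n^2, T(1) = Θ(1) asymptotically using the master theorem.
T(n) = Θ(n^2 log n)

log_2 4 = 2, and f(n) = 15 · n^2 = Θ(n^(log_2 4)). This is Case 2 of the master theorem: T(n) = Θ(f(n) · log n) = Θ(n^2 log n).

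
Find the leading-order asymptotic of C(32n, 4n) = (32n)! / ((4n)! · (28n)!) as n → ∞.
C(32n, 4n) ~ (16777216/823543)^(4n) · sqrt(4/(7π·4n))

Write N = 4n. Apply Stirling to each factorial:
  (8N)! ~ sqrt(2π·8N) · (8N/e)^(8N),
  N! ~ sqrt(2π N) · (N/e)^N,
  (7N)! ~ sqrt(2π·7N) · (7N/e)^(7N).
The exponential factors combine to (8N)^(8N) / (N^N · (7N)^(7N)) = 8^(8N)/7^(7N) = (8^8/7^7)^N = (16777216/823543)^N.
The square-root prefactors combine to sqrt(2π·8N) / (sqrt(2π N)·sqrt(2π·7N)) = sqrt(8 / (2π·7·N)) = sqrt(4/(7π·4n)).
Substituting N = 4n: C(32n, 4n) ~ (16777216/823543)^(4n) · sqrt(4/(7π·4n)).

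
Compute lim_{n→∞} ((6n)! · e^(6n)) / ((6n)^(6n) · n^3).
lim = 0

Stirling: (6n)! ~ sqrt(2π·6n) · (6n/e)^(6n). Hence
  (6n)! · e^(6n) / (6n)^(6n) ~ sqrt(2π·6n).
Dividing by n^3: sqrt(2π·6n) / n^3 = sqrt(2π·6) · n^((1−6)/2), so the expression behaves like sqrt(2π·6) · n^((1−6)/2) → 0.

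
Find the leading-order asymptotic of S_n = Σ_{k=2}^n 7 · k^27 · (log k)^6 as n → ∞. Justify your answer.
S_n ~ n^28 · (log n)^6 / 4

By integral comparison, S_n = ∫_1^n 7 · x^27 · (log x)^6 dx + O(n^27 · (log n)^6). For the integral, the leading term of ∫_1^n x^27 (log x)^6 dx is n^28/28 · (log n)^6 (by repeated integration by parts; each step lowers the log-exponent and produces a relatively O(1/log n) correction). Hence S_n ~ n^28 · (log n)^6 / 4.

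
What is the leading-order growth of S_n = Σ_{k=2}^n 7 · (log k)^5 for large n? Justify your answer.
S_n ~ 7 · n · (log n)^5

By integral comparison, S_n = ∫_1^n 7 · (log x)^5 dx + O((log n)^5). For the integral, the leading term of ∫_1^n (log x)^5 dx is n · (log n)^5 (by repeated integration by parts; each step lowers the log-exponent and produces a relatively O(1/log n) correction). Hence S_n ~ 7 · n · (log n)^5.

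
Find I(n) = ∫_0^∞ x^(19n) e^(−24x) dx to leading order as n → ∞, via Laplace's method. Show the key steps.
I(n) ~ (sqrt(2π·19n) / 24) · (19n/(24e))^(19n)

Write the integrand as exp(19n ln x − 24x) and set f(x) = 19n ln x − 24x. Then f'(x) = 19n/x − 24 = 0 at x* = 19n/24, and f''(x*) = −19n/x*^2 = −24^2/(19n). Laplace's method (interior maximum) gives
  I(n) ~ e^(f(x*)) · sqrt(2π / |f''(x*)|)
        = exp(19n ln(19n/24) − 19n) · sqrt(2π · 19n / 24^2)
        = (19n/24)^(19n) e^(−19n) · sqrt(2π·19n) / 24
        = (sqrt(2π·19n) / 24) · (19n/(24e))^(19n).
This matches Γ(19n+1)/24^(19n+1) with Stirling applied to Γ.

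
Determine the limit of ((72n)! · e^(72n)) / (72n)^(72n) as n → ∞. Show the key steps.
lim = ∞

Stirling: (72n)! ~ sqrt(2π·72n) · (72n/e)^(72n). Hence
  (72n)! · e^(72n) / (72n)^(72n) ~ sqrt(2π·72n) = sqrt(2π·72) · sqrt(n) → ∞.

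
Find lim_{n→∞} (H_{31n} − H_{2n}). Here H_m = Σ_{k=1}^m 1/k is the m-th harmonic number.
lim = ln(31/2)

Euler-Maclaurin gives H_m = ln m + γ + 1/(2m) + O(1/m^2). The γ and O(1/m) terms cancel in the difference:
  H_{31n} − H_{2n} = ln(31n) − ln(2n) + O(1/n) = ln(31/2) + O(1/n).
Hence the limit is ln(31/2).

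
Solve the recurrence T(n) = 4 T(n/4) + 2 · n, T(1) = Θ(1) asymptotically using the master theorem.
T(n) = Θ(n log n)

log_4 4 = 1, and f(n) = 2 · n = Θ(n^(log_4 4)). This is Case 2 of the master theorem: T(n) = Θ(f(n) · log n) = Θ(n log n).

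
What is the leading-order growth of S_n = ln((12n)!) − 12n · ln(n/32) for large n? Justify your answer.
S_n ~ 12n · (ln 384 − 1) + O(ln n)

Stirling: ln((12n)!) = 12n ln(12n) − 12n + O(ln n).
  S_n = 12n ln(12n) − 12n − 12n ln(n/32) + O(ln n)
      = 12n ln(12n) − 12n ln n + 12n ln 32 − 12n + O(ln n)
      = 12n ln 12 + 12n ln 32 − 12n + O(ln n)
      = 12n (ln 384 − 1) + O(ln n).
Numerically ln(384) − 1 ≈ 4.9506.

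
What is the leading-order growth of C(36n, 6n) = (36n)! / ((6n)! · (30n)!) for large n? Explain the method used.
C(36n, 6n) ~ (46656/3125)^(6n) · sqrt(3/(5π·6n))

Write N = 6n. Apply Stirling to each factorial:
  (6N)! ~ sqrt(2π·6N) · (6N/e)^(6N),
  N! ~ sqrt(2π N) · (N/e)^N,
  (5N)! ~ sqrt(2π·5N) · (5N/e)^(5N).
The exponential factors combine to (6N)^(6N) / (N^N · (5N)^(5N)) = 6^(6N)/5^(5N) = (6^6/5^5)^N = (46656/3125)^N.
The square-root prefactors combine to sqrt(2π·6N) / (sqrt(2π N)·sqrt(2π·5N)) = sqrt(6 / (2π·5·N)) = sqrt(3/(5π·6n)).
Substituting N = 6n: C(36n, 6n) ~ (46656/3125)^(6n) · sqrt(3/(5π·6n)).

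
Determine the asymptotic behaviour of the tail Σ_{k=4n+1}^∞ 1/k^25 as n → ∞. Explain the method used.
Σ_{k>4n} 1/k^25 ~ 1/(24 · (4n)^24)

Compare to the integral: ∫_{4n}^∞ x^(−25) dx = [−x^(−24)/24]_{4n}^∞ = 1/((25−1)·(4n)^24). Euler-Maclaurin then gives
  Σ_{k>4n} 1/k^25 = ∫_{4n}^∞ dx/x^25 − 1/(2·(4n)^25) + O(1/(4n)^26).
(Equivalently this is ζ(25) − Σ_{k≤4n} 1/k^25.)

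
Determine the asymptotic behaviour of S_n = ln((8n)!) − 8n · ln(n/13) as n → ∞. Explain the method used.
S_n ~ 8n · (ln 104 − 1) + O(ln n)

Stirling: ln((8n)!) = 8n ln(8n) − 8n + O(ln n).
  S_n = 8n ln(8n) − 8n − 8n ln(n/13) + O(ln n)
      = 8n ln(8n) − 8n ln n + 8n ln 13 − 8n + O(ln n)
      = 8n ln 8 + 8n ln 13 − 8n + O(ln n)
      = 8n (ln 104 − 1) + O(ln n).
Numerically ln(104) − 1 ≈ 3.6444.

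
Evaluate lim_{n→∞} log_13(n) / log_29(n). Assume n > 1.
lim = ln(29) / ln(13) = log_13(29)

Change of base: log_13(n) = ln n / ln 13 and log_29(n) = ln n / ln 29. The ratio is (ln n / ln 13) · (ln 29 / ln n) = ln 29 / ln 13, a constant independent of n. So the limit is ln 29 / ln 13 = log_13(29).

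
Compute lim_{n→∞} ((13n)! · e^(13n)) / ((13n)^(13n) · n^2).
lim = 0

Stirling: (13n)! ~ sqrt(2π·13n) · (13n/e)^(13n). Hence
  (13n)! · e^(13n) / (13n)^(13n) ~ sqrt(2π·13n).
Dividing by n^2: sqrt(2π·13n) / n^2 = sqrt(2π·13) · n^((1−4)/2), so the expression behaves like sqrt(2π·13) · n^((1−4)/2) → 0.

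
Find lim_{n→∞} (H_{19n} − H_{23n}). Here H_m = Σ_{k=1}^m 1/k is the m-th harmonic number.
lim = ln(19/23)

Euler-Maclaurin gives H_m = ln m + γ + 1/(2m) + O(1/m^2). The γ and O(1/m) terms cancel in the difference:
  H_{19n} − H_{23n} = ln(19n) − ln(23n) + O(1/n) = ln(19/23) + O(1/n).
Hence the limit is ln(19/23).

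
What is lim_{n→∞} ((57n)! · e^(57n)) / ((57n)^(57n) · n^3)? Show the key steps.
lim = 0

Stirling: (57n)! ~ sqrt(2π·57n) · (57n/e)^(57n). Hence
  (57n)! · e^(57n) / (57n)^(57n) ~ sqrt(2π·57n).
Dividing by n^3: sqrt(2π·57n) / n^3 = sqrt(2π·57) · n^((1−6)/2), so the expression behaves like sqrt(2π·57) · n^((1−6)/2) → 0.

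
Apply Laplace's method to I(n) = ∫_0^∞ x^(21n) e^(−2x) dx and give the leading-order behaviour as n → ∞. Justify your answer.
I(n) ~ (sqrt(2π·21n) / 2) · (21n/(2e))^(21n)

Write the integrand as exp(21n ln x − 2x) and set f(x) = 21n ln x − 2x. Then f'(x) = 21n/x − 2 = 0 at x* = 21n/2, and f''(x*) = −21n/x*^2 = −2^2/(21n). Laplace's method (interior maximum) gives
  I(n) ~ e^(f(x*)) · sqrt(2π / |f''(x*)|)
        = exp(21n ln(21n/2) − 21n) · sqrt(2π · 21n / 2^2)
        = (21n/2)^(21n) e^(−21n) · sqrt(2π·21n) / 2
        = (sqrt(2π·21n) / 2) · (21n/(2e))^(21n).
This matches Γ(21n+1)/2^(21n+1) with Stirling applied to Γ.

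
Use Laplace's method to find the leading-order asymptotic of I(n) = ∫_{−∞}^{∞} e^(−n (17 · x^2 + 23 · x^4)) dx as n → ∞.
I(n) ~ sqrt(π/(17n))

φ(x) = 17 · x^2 + 23 · x^4 has its unique global minimum at x* = 0 (since φ'(x) = 34x + 92x^3 = 0 only at x = 0 for real x with both coefficients positive, and φ → ∞ as |x| → ∞). At x* = 0, φ(0) = 0 and φ''(0) = 34. Laplace's method then gives
  I(n) ~ sqrt(2π / (n · φ''(0))) · e^(−n φ(0)) = sqrt(2π / (34n)) = sqrt(π/(17n)).
The 23 · x^4 term contributes only at subleading order (an O(1/n) relative correction).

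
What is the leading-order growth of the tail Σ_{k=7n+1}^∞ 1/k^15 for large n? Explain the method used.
Σ_{k>7n} 1/k^15 ~ 1/(14 · (7n)^14)

Compare to the integral: ∫_{7n}^∞ x^(−15) dx = [−x^(−14)/14]_{7n}^∞ = 1/((15−1)·(7n)^14). Euler-Maclaurin then gives
  Σ_{k>7n} 1/k^15 = ∫_{7n}^∞ dx/x^15 − 1/(2·(7n)^15) + O(1/(7n)^16).
(Equivalently this is ζ(15) − Σ_{k≤7n} 1/k^15.)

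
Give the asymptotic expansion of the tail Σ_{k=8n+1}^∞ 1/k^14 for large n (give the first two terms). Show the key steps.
Σ_{k>8n} 1/k^14 = 1/(13 · (8n)^13) − 1/(2 · (8n)^14) + O(1/(8n)^15)

Compare to the integral: ∫_{8n}^∞ x^(−14) dx = [−x^(−13)/13]_{8n}^∞ = 1/((14−1)·(8n)^13). The Euler-Maclaurin correction adds −f(8n)/2 = −1/(2·(8n)^14). Euler-Maclaurin then gives
  Σ_{k>8n} 1/k^14 = ∫_{8n}^∞ dx/x^14 − 1/(2·(8n)^14) + O(1/(8n)^15).
(Equivalently this is ζ(14) − Σ_{k≤8n} 1/k^14.)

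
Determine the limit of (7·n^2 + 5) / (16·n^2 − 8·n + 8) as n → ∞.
lim = 7/16

For large n the leading n^2 terms dominate both numerator and denominator. Dividing top and bottom by n^2, every other term tends to 0, leaving 7/16.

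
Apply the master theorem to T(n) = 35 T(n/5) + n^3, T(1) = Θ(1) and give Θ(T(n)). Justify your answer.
T(n) = Θ(n^3)

log_5 35 ≈ 2.209. f(n) = n^3 dominates n^(log_5 35) since 3 > 2.209, and the regularity condition a·f(n/b) = 35·(n/5)^3 = (35/125)·n^3 ≤ c·f(n) holds with c = 35/125 ≈ 0.28 < 1. So this is Case 3: T(n) = Θ(f(n)) = Θ(n^3).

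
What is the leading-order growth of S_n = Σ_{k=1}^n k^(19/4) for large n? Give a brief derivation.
S_n ~ (4/23) · n^(23/4)

Integral comparison: Σ_{k=1}^n k^(19/4) = ∫_0^n x^(19/4) dx + O(n^(19/4)). The integral is n^(1 + 19/4) / (1 + 19/4) = n^((19+4)/4) / ((19+4)/4) = (4/23) · n^(23/4).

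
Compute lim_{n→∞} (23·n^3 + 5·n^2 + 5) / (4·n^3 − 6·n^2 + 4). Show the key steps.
lim = 23/4

For large n the leading n^3 terms dominate both numerator and denominator. Dividing top and bottom by n^3, every other term tends to 0, leaving 23/4.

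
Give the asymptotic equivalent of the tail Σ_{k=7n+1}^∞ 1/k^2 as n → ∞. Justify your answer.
Σ_{k>7n} 1/k^2 ~ 1/(1 · (7n))

Compare to the integral: ∫_{7n}^∞ x^(−2) dx = [−x^(−1)/1]_{7n}^∞ = 1/((2−1)·(7n)). Euler-Maclaurin then gives
  Σ_{k>7n} 1/k^2 = ∫_{7n}^∞ dx/x^2 − 1/(2·(7n)^2) + O(1/(7n)^3).
(Equivalently this is ζ(2) − Σ_{k≤7n} 1/k^2.)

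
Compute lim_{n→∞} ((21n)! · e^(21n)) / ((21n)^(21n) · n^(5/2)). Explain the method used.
lim = 0

Stirling: (21n)! ~ sqrt(2π·21n) · (21n/e)^(21n). Hence
  (21n)! · e^(21n) / (21n)^(21n) ~ sqrt(2π·21n).
Dividing by n^(5/2): sqrt(2π·21n) / n^(5/2) = sqrt(2π·21) · n^((1−5)/2), so the expression behaves like sqrt(2π·21) · n^((1−5)/2) → 0.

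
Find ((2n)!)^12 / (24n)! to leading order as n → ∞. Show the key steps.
((2n)!)^12/(24n)! ~ ((2π·2n)^(11/2) / sqrt(12)) · 12^(−12·2n)  →  0

Write N = 2n. Stirling: N! ~ sqrt(2π N)(N/e)^N and (12N)! ~ sqrt(2π·12N)·(12N/e)^(12N).
  (N!)^12/(12N)! ~ (2π N)^(12/2) (N/e)^(12N) / [sqrt(2π·12N) (12N/e)^(12N)]
     = (2π N)^(12/2) / sqrt(2π·12N) · (N/(12N))^(12N)
     = (2π N)^((12−1)/2) / sqrt(12) · 12^(−12N).
Since 12^12 > 1, the factor 12^(−12N) decays exponentially, so the ratio → 0. Substituting N = 2n gives the stated form.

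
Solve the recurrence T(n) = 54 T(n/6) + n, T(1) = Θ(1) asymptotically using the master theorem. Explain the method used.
T(n) = Θ(n^(log_6 54))

Master theorem: compare f(n) = n to n^(log_6 54) where log_6 54 ≈ 2.226. Since 1 < log_6 54, we have f(n) = O(n^(log_6 54 − ε)) for some ε > 0 — Case 1. Hence T(n) = Θ(n^(log_6 54)).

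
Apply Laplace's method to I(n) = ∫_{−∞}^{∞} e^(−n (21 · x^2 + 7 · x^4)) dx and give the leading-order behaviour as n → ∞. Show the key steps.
I(n) ~ sqrt(π/(21n))

φ(x) = 21 · x^2 + 7 · x^4 has its unique global minimum at x* = 0 (since φ'(x) = 42x + 28x^3 = 0 only at x = 0 for real x with both coefficients positive, and φ → ∞ as |x| → ∞). At x* = 0, φ(0) = 0 and φ''(0) = 42. Laplace's method then gives
  I(n) ~ sqrt(2π / (n · φ''(0))) · e^(−n φ(0)) = sqrt(2π / (42n)) = sqrt(π/(21n)).
The 7 · x^4 term contributes only at subleading order (an O(1/n) relative correction).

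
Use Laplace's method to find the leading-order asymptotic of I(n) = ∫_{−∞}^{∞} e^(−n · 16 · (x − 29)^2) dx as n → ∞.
I(n) = sqrt(π/(16n))

Here φ(x) = 16 · (x − 29)^2 has its unique minimum at x* = 29 with φ(x*) = 0 and φ''(x*) = 32. Laplace's method gives
  I(n) ~ e^(−n φ(x*)) · sqrt(2π / (n · φ''(x*))) = sqrt(2π / (32n)) = sqrt(π/(16n)).
This is exact: substituting u = (x − 29)·sqrt(16n) gives I(n) = (1/sqrt(16n)) ∫_{−∞}^{∞} e^(−u^2) du = sqrt(π/(16n)).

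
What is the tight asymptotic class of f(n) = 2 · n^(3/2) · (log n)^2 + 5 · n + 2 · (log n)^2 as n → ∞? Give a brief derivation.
f(n) ∈ Θ(n^(3/2) · (log n)^2)

Compare the terms by growth order. For large n, n^a · (log n)^b dominates n^a' · (log n)^b' iff a > a', or (a = a' and b > b'). Ranking the 3 terms shows the dominant one is 2 · n^(3/2) · (log n)^2. Hence f(n) ∈ Θ(n^(3/2) · (log n)^2).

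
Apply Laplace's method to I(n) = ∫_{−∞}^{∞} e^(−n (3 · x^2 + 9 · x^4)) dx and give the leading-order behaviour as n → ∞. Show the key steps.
I(n) ~ sqrt(π/(3n))

φ(x) = 3 · x^2 + 9 · x^4 has its unique global minimum at x* = 0 (since φ'(x) = 6x + 36x^3 = 0 only at x = 0 for real x with both coefficients positive, and φ → ∞ as |x| → ∞). At x* = 0, φ(0) = 0 and φ''(0) = 6. Laplace's method then gives
  I(n) ~ sqrt(2π / (n · φ''(0))) · e^(−n φ(0)) = sqrt(2π / (6n)) = sqrt(π/(3n)).
The 9 · x^4 term contributes only at subleading order (an O(1/n) relative correction).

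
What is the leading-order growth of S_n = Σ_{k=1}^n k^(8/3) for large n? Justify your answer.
S_n ~ (3/11) · n^(11/3)

Integral comparison: Σ_{k=1}^n k^(8/3) = ∫_0^n x^(8/3) dx + O(n^(8/3)). The integral is n^(1 + 8/3) / (1 + 8/3) = n^((8+3)/3) / ((8+3)/3) = (3/11) · n^(11/3).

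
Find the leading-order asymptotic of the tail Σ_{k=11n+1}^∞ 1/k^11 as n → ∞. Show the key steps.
Σ_{k>11n} 1/k^11 ~ 1/(10 · (11n)^10)

Compare to the integral: ∫_{11n}^∞ x^(−11) dx = [−x^(−10)/10]_{11n}^∞ = 1/((11−1)·(11n)^10). Euler-Maclaurin then gives
  Σ_{k>11n} 1/k^11 = ∫_{11n}^∞ dx/x^11 − 1/(2·(11n)^11) + O(1/(11n)^12).
(Equivalently this is ζ(11) − Σ_{k≤11n} 1/k^11.)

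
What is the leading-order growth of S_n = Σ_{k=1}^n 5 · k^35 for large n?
S_n ~ 5 · n^36 / 36

By integral comparison (Euler-Maclaurin), Σ_{k=1}^n 5 · k^35 = 5 · ∫_0^n x^35 dx + O(n^35) = 5 · n^36/36 + O(n^35). (Equivalently, Faulhaber's formula gives the same leading term.)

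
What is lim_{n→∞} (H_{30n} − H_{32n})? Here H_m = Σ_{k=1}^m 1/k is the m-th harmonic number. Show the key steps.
lim = ln(30/32) = ln(15/16)

Euler-Maclaurin gives H_m = ln m + γ + 1/(2m) + O(1/m^2). The γ and O(1/m) terms cancel in the difference:
  H_{30n} − H_{32n} = ln(30n) − ln(32n) + O(1/n) = ln(30/32) + O(1/n).
Hence the limit is ln(30/32) = ln(15/16).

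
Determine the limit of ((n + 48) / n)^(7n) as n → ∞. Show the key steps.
lim = e^336

Rewrite as (1 + 48/n)^(7n). By the standard limit (1 + x/n)^n → e^x, we have (1 + 48/n)^n → e^48, and raising to the 7th power gives e^336.
More precisely, ln[(1 + 48/n)^(7n)] = 7n · ln(1 + 48/n) = 7n · (48/n + O(1/n^2)) = 336 + O(1/n) → 336.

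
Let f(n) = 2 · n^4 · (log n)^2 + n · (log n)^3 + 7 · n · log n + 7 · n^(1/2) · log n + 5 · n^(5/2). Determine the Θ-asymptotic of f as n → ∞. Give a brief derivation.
f(n) ∈ Θ(n^4 · (log n)^2)

Compare the terms by growth order. For large n, n^a · (log n)^b dominates n^a' · (log n)^b' iff a > a', or (a = a' and b > b'). Ranking the 5 terms shows the dominant one is 2 · n^4 · (log n)^2. Hence f(n) ∈ Θ(n^4 · (log n)^2).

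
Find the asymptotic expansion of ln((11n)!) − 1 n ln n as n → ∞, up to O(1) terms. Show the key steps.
ln((11n)!) − 1 n ln n = 10 n ln n + 11(ln 11 − 1) n + (1/2) ln(2π·11n) + O(1/n)

Stirling: ln((11n)!) = 11n ln(11n) − 11n + (1/2) ln(2π·11n) + O(1/n).
Expand 11n ln(11n) = 11n (ln n + ln 11) = 11n ln n + 11n ln 11.
Subtract 1n ln n: leading term is (11 − 1) n ln n = 10 n ln n. The next term is 11n ln 11 − 11n = 11(ln 11 − 1) n. Then the (1/2) ln(2π·11n) correction.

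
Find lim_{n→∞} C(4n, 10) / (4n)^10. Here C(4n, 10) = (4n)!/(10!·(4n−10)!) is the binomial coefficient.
lim = 1/10! = 1/3628800

With N = 4n → ∞: C(N, 10) / N^10 = [N(N−1)…(N−9)] / (10! · N^10) = (1/10!) · 1 · (1 − 1/(4n)) · … · (1 − 9/(4n)). Each factor → 1 as N → ∞, so the limit is 1/10! = 1/3628800.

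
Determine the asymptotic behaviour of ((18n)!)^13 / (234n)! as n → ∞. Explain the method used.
((18n)!)^13/(234n)! ~ ((2π·18n)^(12/2) / sqrt(13)) · 13^(−13·18n)  →  0

Write N = 18n. Stirling: N! ~ sqrt(2π N)(N/e)^N and (13N)! ~ sqrt(2π·13N)·(13N/e)^(13N).
  (N!)^13/(13N)! ~ (2π N)^(13/2) (N/e)^(13N) / [sqrt(2π·13N) (13N/e)^(13N)]
     = (2π N)^(13/2) / sqrt(2π·13N) · (N/(13N))^(13N)
     = (2π N)^((13−1)/2) / sqrt(13) · 13^(−13N).
Since 13^13 > 1, the factor 13^(−13N) decays exponentially, so the ratio → 0. Substituting N = 18n gives the stated form.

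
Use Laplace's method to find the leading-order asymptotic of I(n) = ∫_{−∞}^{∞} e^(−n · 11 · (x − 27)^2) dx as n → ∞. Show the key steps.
I(n) = sqrt(π/(11n))

Here φ(x) = 11 · (x − 27)^2 has its unique minimum at x* = 27 with φ(x*) = 0 and φ''(x*) = 22. Laplace's method gives
  I(n) ~ e^(−n φ(x*)) · sqrt(2π / (n · φ''(x*))) = sqrt(2π / (22n)) = sqrt(π/(11n)).
This is exact: substituting u = (x − 27)·sqrt(11n) gives I(n) = (1/sqrt(11n)) ∫_{−∞}^{∞} e^(−u^2) du = sqrt(π/(11n)).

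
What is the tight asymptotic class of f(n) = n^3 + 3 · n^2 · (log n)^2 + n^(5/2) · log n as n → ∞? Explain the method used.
f(n) ∈ Θ(n^3)

Compare the terms by growth order. For large n, n^a · (log n)^b dominates n^a' · (log n)^b' iff a > a', or (a = a' and b > b'). Ranking the 3 terms shows the dominant one is n^3. Hence f(n) ∈ Θ(n^3).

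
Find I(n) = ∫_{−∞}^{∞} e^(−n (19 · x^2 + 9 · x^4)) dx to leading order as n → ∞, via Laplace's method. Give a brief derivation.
I(n) ~ sqrt(π/(19n))

φ(x) = 19 · x^2 + 9 · x^4 has its unique global minimum at x* = 0 (since φ'(x) = 38x + 36x^3 = 0 only at x = 0 for real x with both coefficients positive, and φ → ∞ as |x| → ∞). At x* = 0, φ(0) = 0 and φ''(0) = 38. Laplace's method then gives
  I(n) ~ sqrt(2π / (n · φ''(0))) · e^(−n φ(0)) = sqrt(2π / (38n)) = sqrt(π/(19n)).
The 9 · x^4 term contributes only at subleading order (an O(1/n) relative correction).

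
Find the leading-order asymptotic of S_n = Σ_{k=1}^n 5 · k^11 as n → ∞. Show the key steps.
S_n ~ 5 · n^12 / 12

By integral comparison (Euler-Maclaurin), Σ_{k=1}^n 5 · k^11 = 5 · ∫_0^n x^11 dx + O(n^11) = 5 · n^12/12 + O(n^11). (Equivalently, Faulhaber's formula gives the same leading term.)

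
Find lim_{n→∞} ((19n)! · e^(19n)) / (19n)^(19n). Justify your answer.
lim = ∞

Stirling: (19n)! ~ sqrt(2π·19n) · (19n/e)^(19n). Hence
  (19n)! · e^(19n) / (19n)^(19n) ~ sqrt(2π·19n) = sqrt(2π·19) · sqrt(n) → ∞.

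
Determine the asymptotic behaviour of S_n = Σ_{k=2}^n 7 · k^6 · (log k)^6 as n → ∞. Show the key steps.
S_n ~ n^7 · (log n)^6

By integral comparison, S_n = ∫_1^n 7 · x^6 · (log x)^6 dx + O(n^6 · (log n)^6). For the integral, the leading term of ∫_1^n x^6 (log x)^6 dx is n^7/7 · (log n)^6 (by repeated integration by parts; each step lowers the log-exponent and produces a relatively O(1/log n) correction). Hence S_n ~ n^7 · (log n)^6.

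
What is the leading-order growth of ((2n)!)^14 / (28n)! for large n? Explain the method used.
((2n)!)^14/(28n)! ~ ((2π·2n)^(13/2) / sqrt(14)) · 14^(−14·2n)  →  0

Write N = 2n. Stirling: N! ~ sqrt(2π N)(N/e)^N and (14N)! ~ sqrt(2π·14N)·(14N/e)^(14N).
  (N!)^14/(14N)! ~ (2π N)^(14/2) (N/e)^(14N) / [sqrt(2π·14N) (14N/e)^(14N)]
     = (2π N)^(14/2) / sqrt(2π·14N) · (N/(14N))^(14N)
     = (2π N)^((14−1)/2) / sqrt(14) · 14^(−14N).
Since 14^14 > 1, the factor 14^(−14N) decays exponentially, so the ratio → 0. Substituting N = 2n gives the stated form.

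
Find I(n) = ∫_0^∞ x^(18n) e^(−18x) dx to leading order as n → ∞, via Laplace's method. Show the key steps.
I(n) ~ (sqrt(2π·18n) / 18) · (18n/(18e))^(18n)

Write the integrand as exp(18n ln x − 18x) and set f(x) = 18n ln x − 18x. Then f'(x) = 18n/x − 18 = 0 at x* = 18n/18, and f''(x*) = −18n/x*^2 = −18^2/(18n). Laplace's method (interior maximum) gives
  I(n) ~ e^(f(x*)) · sqrt(2π / |f''(x*)|)
        = exp(18n ln(18n/18) − 18n) · sqrt(2π · 18n / 18^2)
        = (18n/18)^(18n) e^(−18n) · sqrt(2π·18n) / 18
        = (sqrt(2π·18n) / 18) · (18n/(18e))^(18n).
This matches Γ(18n+1)/18^(18n+1) with Stirling applied to Γ.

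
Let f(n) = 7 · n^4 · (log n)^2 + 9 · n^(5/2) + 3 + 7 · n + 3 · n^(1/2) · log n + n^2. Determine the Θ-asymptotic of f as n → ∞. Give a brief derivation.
f(n) ∈ Θ(n^4 · (log n)^2)

Compare the terms by growth order. For large n, n^a · (log n)^b dominates n^a' · (log n)^b' iff a > a', or (a = a' and b > b'). Ranking the 6 terms shows the dominant one is 7 · n^4 · (log n)^2. Hence f(n) ∈ Θ(n^4 · (log n)^2).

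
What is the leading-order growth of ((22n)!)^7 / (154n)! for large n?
((22n)!)^7/(154n)! ~ ((2π·22n)^(6/2) / sqrt(7)) · 7^(−7·22n)  →  0

Write N = 22n. Stirling: N! ~ sqrt(2π N)(N/e)^N and (7N)! ~ sqrt(2π·7N)·(7N/e)^(7N).
  (N!)^7/(7N)! ~ (2π N)^(7/2) (N/e)^(7N) / [sqrt(2π·7N) (7N/e)^(7N)]
     = (2π N)^(7/2) / sqrt(2π·7N) · (N/(7N))^(7N)
     = (2π N)^((7−1)/2) / sqrt(7) · 7^(−7N).
Since 7^7 > 1, the factor 7^(−7N) decays exponentially, so the ratio → 0. Substituting N = 22n gives the stated form.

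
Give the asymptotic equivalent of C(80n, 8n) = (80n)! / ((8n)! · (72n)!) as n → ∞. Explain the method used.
C(80n, 8n) ~ (10000000000/387420489)^(8n) · sqrt(5/(9π·8n))

Write N = 8n. Apply Stirling to each factorial:
  (10N)! ~ sqrt(2π·10N) · (10N/e)^(10N),
  N! ~ sqrt(2π N) · (N/e)^N,
  (9N)! ~ sqrt(2π·9N) · (9N/e)^(9N).
The exponential factors combine to (10N)^(10N) / (N^N · (9N)^(9N)) = 10^(10N)/9^(9N) = (10^10/9^9)^N = (10000000000/387420489)^N.
The square-root prefactors combine to sqrt(2π·10N) / (sqrt(2π N)·sqrt(2π·9N)) = sqrt(10 / (2π·9·N)) = sqrt(5/(9π·8n)).
Substituting N = 8n: C(80n, 8n) ~ (10000000000/387420489)^(8n) · sqrt(5/(9π·8n)).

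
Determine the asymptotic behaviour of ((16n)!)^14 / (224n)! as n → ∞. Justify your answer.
((16n)!)^14/(224n)! ~ ((2π·16n)^(13/2) / sqrt(14)) · 14^(−14·16n)  →  0

Write N = 16n. Stirling: N! ~ sqrt(2π N)(N/e)^N and (14N)! ~ sqrt(2π·14N)·(14N/e)^(14N).
  (N!)^14/(14N)! ~ (2π N)^(14/2) (N/e)^(14N) / [sqrt(2π·14N) (14N/e)^(14N)]
     = (2π N)^(14/2) / sqrt(2π·14N) · (N/(14N))^(14N)
     = (2π N)^((14−1)/2) / sqrt(14) · 14^(−14N).
Since 14^14 > 1, the factor 14^(−14N) decays exponentially, so the ratio → 0. Substituting N = 16n gives the stated form.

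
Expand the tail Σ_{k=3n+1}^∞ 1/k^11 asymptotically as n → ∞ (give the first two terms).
Σ_{k>3n} 1/k^11 = 1/(10 · (3n)^10) − 1/(2 · (3n)^11) + O(1/(3n)^12)

Compare to the integral: ∫_{3n}^∞ x^(−11) dx = [−x^(−10)/10]_{3n}^∞ = 1/((11−1)·(3n)^10). The Euler-Maclaurin correction adds −f(3n)/2 = −1/(2·(3n)^11). Euler-Maclaurin then gives
  Σ_{k>3n} 1/k^11 = ∫_{3n}^∞ dx/x^11 − 1/(2·(3n)^11) + O(1/(3n)^12).
(Equivalently this is ζ(11) − Σ_{k≤3n} 1/k^11.)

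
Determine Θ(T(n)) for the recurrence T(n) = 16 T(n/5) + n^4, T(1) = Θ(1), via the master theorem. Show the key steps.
T(n) = Θ(n^4)

log_5 16 ≈ 1.723. f(n) = n^4 dominates n^(log_5 16) since 4 > 1.723, and the regularity condition a·f(n/b) = 16·(n/5)^4 = (16/625)·n^4 ≤ c·f(n) holds with c = 16/625 ≈ 0.0256 < 1. So this is Case 3: T(n) = Θ(f(n)) = Θ(n^4).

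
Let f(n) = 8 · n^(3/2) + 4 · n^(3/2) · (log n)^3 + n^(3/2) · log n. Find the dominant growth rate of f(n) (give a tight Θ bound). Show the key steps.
f(n) ∈ Θ(n^(3/2) · (log n)^3)

Compare the terms by growth order. For large n, n^a · (log n)^b dominates n^a' · (log n)^b' iff a > a', or (a = a' and b > b'). Ranking the 3 terms shows the dominant one is 4 · n^(3/2) · (log n)^3. Hence f(n) ∈ Θ(n^(3/2) · (log n)^3).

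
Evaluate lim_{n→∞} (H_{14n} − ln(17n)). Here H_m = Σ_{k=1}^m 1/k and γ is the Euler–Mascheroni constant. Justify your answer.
lim = ln(14/17) + γ

By Euler-Maclaurin, H_m = ln m + γ + O(1/m). So
  H_{14n} − ln(17n) = ln(14n) + γ − ln(17n) + O(1/n)
                       = ln(14/17) + γ + O(1/n).
Hence the limit is ln(14/17) + γ.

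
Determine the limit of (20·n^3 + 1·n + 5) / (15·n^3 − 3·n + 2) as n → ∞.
lim = 20/15 = 4/3

For large n the leading n^3 terms dominate both numerator and denominator. Dividing top and bottom by n^3, every other term tends to 0, leaving 20/15 = 4/3.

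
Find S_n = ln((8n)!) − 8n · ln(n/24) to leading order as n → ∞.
S_n ~ 8n · (ln 192 − 1) + O(ln n)

Stirling: ln((8n)!) = 8n ln(8n) − 8n + O(ln n).
  S_n = 8n ln(8n) − 8n − 8n ln(n/24) + O(ln n)
      = 8n ln(8n) − 8n ln n + 8n ln 24 − 8n + O(ln n)
      = 8n ln 8 + 8n ln 24 − 8n + O(ln n)
      = 8n (ln 192 − 1) + O(ln n).
Numerically ln(192) − 1 ≈ 4.2575.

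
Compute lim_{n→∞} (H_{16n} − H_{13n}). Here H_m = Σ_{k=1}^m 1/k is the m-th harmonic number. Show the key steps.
lim = ln(16/13)

Euler-Maclaurin gives H_m = ln m + γ + 1/(2m) + O(1/m^2). The γ and O(1/m) terms cancel in the difference:
  H_{16n} − H_{13n} = ln(16n) − ln(13n) + O(1/n) = ln(16/13) + O(1/n).
Hence the limit is ln(16/13).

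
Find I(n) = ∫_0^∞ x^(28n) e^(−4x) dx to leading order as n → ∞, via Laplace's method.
I(n) ~ (sqrt(2π·28n) / 4) · (28n/(4e))^(28n)

Write the integrand as exp(28n ln x − 4x) and set f(x) = 28n ln x − 4x. Then f'(x) = 28n/x − 4 = 0 at x* = 28n/4, and f''(x*) = −28n/x*^2 = −4^2/(28n). Laplace's method (interior maximum) gives
  I(n) ~ e^(f(x*)) · sqrt(2π / |f''(x*)|)
        = exp(28n ln(28n/4) − 28n) · sqrt(2π · 28n / 4^2)
        = (28n/4)^(28n) e^(−28n) · sqrt(2π·28n) / 4
        = (sqrt(2π·28n) / 4) · (28n/(4e))^(28n).
This matches Γ(28n+1)/4^(28n+1) with Stirling applied to Γ.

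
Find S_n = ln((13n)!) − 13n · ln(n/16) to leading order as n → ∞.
S_n ~ 13n · (ln 208 − 1) + O(ln n)

Stirling: ln((13n)!) = 13n ln(13n) − 13n + O(ln n).
  S_n = 13n ln(13n) − 13n − 13n ln(n/16) + O(ln n)
      = 13n ln(13n) − 13n ln n + 13n ln 16 − 13n + O(ln n)
      = 13n ln 13 + 13n ln 16 − 13n + O(ln n)
      = 13n (ln 208 − 1) + O(ln n).
Numerically ln(208) − 1 ≈ 4.3375.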